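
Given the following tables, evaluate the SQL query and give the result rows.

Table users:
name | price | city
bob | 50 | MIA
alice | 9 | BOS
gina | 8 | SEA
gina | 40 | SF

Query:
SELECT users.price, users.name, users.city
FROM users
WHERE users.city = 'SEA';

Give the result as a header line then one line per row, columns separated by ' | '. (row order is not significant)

After WHERE (1 rows):
users.name | users.price | users.city
gina | 8 | SEA
After SELECT (1 rows):
users.price | users.name | users.city
8 | gina | SEA

== RESULT ==
users.price | users.name | users.city
8 | gina | SEA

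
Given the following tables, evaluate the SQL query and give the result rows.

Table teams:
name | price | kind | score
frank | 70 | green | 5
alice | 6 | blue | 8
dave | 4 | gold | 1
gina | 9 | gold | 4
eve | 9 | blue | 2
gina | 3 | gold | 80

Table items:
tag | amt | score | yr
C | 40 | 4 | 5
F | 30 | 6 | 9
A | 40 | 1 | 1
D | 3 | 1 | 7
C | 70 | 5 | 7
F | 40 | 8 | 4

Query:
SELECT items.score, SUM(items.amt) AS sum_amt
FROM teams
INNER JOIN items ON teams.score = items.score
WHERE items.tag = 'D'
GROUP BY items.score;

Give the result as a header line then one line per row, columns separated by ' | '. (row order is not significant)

== RESULT ==
items.score | sum_amt
1 | 3

Derivation:
After JOIN items (5 rows):
teams.name | teams.price | teams.kind | teams.score | items.tag | items.amt | items.score | items.yr
frank | 70 | green | 5 | C | 70 | 5 | 7
alice | 6 | blue | 8 | F | 40 | 8 | 4
dave | 4 | gold | 1 | A | 40 | 1 | 1
dave | 4 | gold | 1 | D | 3 | 1 | 7
gina | 9 | gold | 4 | C | 40 | 4 | 5
After WHERE (1 rows):
teams.name | teams.price | teams.kind | teams.score | items.tag | items.amt | items.score | items.yr
dave | 4 | gold | 1 | D | 3 | 1 | 7
After GROUP BY (1 rows):
items.score | sum_amt
1 | 3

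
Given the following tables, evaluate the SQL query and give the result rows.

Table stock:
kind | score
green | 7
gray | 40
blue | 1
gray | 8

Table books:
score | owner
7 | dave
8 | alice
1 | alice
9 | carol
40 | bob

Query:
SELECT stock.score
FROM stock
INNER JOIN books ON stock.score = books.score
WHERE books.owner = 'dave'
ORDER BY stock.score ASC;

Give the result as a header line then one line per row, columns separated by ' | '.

After JOIN books (4 rows):
stock.kind | stock.score | books.score | books.owner
green | 7 | 7 | dave
gray | 40 | 40 | bob
blue | 1 | 1 | alice
gray | 8 | 8 | alice
After WHERE (1 rows):
stock.kind | stock.score | books.score | books.owner
green | 7 | 7 | dave
After SELECT (1 rows):
stock.score
7
After ORDER BY (1 rows):
stock.score
7

== RESULT ==
stock.score
7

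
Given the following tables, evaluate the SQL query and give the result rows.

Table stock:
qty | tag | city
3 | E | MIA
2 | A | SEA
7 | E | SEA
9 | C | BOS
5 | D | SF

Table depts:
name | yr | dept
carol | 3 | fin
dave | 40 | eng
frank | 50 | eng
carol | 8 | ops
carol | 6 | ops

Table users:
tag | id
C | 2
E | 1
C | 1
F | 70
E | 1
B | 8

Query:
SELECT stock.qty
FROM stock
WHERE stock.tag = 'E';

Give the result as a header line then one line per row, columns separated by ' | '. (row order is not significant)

After WHERE (2 rows):
stock.qty | stock.tag | stock.city
3 | E | MIA
7 | E | SEA
After SELECT (2 rows):
stock.qty
3
7

== RESULT ==
stock.qty
3
7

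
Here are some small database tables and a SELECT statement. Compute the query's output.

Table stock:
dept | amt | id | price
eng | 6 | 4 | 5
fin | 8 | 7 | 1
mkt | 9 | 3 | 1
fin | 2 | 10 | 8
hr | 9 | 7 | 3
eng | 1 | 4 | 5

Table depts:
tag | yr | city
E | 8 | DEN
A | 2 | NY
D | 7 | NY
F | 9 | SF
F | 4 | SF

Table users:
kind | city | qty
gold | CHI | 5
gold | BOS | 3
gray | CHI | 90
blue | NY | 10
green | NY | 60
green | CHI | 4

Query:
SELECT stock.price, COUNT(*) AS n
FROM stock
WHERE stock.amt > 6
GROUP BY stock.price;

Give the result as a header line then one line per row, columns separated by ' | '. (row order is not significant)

== RESULT ==
stock.price | n
1 | 2
3 | 1

Derivation:
After WHERE (3 rows):
stock.dept | stock.amt | stock.id | stock.price
fin | 8 | 7 | 1
mkt | 9 | 3 | 1
hr | 9 | 7 | 3
After GROUP BY (2 rows):
stock.price | n
1 | 2
3 | 1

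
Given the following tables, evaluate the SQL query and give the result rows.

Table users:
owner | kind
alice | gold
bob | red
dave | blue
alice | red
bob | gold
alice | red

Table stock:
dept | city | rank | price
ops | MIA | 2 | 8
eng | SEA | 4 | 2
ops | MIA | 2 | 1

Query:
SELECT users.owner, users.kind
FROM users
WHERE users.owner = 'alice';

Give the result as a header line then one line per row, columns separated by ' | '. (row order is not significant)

After WHERE (3 rows):
users.owner | users.kind
alice | gold
alice | red
alice | red
After SELECT (3 rows):
users.owner | users.kind
alice | gold
alice | red
alice | red

== RESULT ==
users.owner | users.kind
alice | gold
alice | red
alice | red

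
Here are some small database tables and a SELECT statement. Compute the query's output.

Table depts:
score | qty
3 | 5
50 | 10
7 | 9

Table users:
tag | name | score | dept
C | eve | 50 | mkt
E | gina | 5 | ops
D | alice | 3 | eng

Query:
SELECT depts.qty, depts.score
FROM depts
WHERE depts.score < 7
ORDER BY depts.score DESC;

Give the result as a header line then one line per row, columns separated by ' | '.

After WHERE (1 rows):
depts.score | depts.qty
3 | 5
After SELECT (1 rows):
depts.qty | depts.score
5 | 3
After ORDER BY (1 rows):
depts.qty | depts.score
5 | 3

== RESULT ==
depts.qty | depts.score
5 | 3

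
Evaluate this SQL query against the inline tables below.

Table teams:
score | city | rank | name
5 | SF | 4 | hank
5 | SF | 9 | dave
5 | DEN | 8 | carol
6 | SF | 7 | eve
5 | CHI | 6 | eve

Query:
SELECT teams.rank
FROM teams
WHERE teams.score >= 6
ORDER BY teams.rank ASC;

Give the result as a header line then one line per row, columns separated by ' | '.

== RESULT ==
teams.rank
7

Derivation:
After WHERE (1 rows):
teams.score | teams.city | teams.rank | teams.name
6 | SF | 7 | eve
After SELECT (1 rows):
teams.rank
7
After ORDER BY (1 rows):
teams.rank
7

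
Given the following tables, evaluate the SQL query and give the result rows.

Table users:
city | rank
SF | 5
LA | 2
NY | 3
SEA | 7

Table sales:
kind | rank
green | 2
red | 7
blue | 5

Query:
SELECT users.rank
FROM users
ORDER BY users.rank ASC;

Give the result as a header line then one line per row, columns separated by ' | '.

After SELECT (4 rows):
users.rank
5
2
3
7
After ORDER BY (4 rows):
users.rank
2
3
5
7

== RESULT ==
users.rank
2
3
5
7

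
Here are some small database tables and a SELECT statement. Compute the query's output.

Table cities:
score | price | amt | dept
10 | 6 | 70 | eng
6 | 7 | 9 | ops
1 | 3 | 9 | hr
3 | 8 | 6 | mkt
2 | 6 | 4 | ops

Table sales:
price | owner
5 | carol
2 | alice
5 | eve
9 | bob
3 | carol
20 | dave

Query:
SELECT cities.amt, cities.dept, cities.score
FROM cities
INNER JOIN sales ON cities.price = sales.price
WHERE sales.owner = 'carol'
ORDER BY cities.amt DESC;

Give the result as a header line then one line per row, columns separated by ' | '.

== RESULT ==
cities.amt | cities.dept | cities.score
9 | hr | 1

Derivation:
After JOIN sales (1 rows):
cities.score | cities.price | cities.amt | cities.dept | sales.price | sales.owner
1 | 3 | 9 | hr | 3 | carol
After WHERE (1 rows):
cities.score | cities.price | cities.amt | cities.dept | sales.price | sales.owner
1 | 3 | 9 | hr | 3 | carol
After SELECT (1 rows):
cities.amt | cities.dept | cities.score
9 | hr | 1
After ORDER BY (1 rows):
cities.amt | cities.dept | cities.score
9 | hr | 1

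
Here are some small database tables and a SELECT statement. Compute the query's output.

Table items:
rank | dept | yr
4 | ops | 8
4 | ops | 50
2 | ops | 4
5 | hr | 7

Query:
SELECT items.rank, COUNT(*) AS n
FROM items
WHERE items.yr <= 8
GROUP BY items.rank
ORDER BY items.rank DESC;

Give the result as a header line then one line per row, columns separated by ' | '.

== RESULT ==
items.rank | n
5 | 1
4 | 1
2 | 1

Derivation:
After WHERE (3 rows):
items.rank | items.dept | items.yr
4 | ops | 8
2 | ops | 4
5 | hr | 7
After GROUP BY (3 rows):
items.rank | n
4 | 1
2 | 1
5 | 1
After ORDER BY (3 rows):
items.rank | n
5 | 1
4 | 1
2 | 1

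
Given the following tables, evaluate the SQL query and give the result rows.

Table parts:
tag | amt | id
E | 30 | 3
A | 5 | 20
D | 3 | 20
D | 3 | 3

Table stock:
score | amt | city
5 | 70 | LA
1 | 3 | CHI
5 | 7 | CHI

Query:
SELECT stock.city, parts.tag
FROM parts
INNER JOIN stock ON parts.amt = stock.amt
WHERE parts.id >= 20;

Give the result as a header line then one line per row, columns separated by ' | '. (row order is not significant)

After JOIN stock (2 rows):
parts.tag | parts.amt | parts.id | stock.score | stock.amt | stock.city
D | 3 | 20 | 1 | 3 | CHI
D | 3 | 3 | 1 | 3 | CHI
After WHERE (1 rows):
parts.tag | parts.amt | parts.id | stock.score | stock.amt | stock.city
D | 3 | 20 | 1 | 3 | CHI
After SELECT (1 rows):
stock.city | parts.tag
CHI | D

== RESULT ==
stock.city | parts.tag
CHI | D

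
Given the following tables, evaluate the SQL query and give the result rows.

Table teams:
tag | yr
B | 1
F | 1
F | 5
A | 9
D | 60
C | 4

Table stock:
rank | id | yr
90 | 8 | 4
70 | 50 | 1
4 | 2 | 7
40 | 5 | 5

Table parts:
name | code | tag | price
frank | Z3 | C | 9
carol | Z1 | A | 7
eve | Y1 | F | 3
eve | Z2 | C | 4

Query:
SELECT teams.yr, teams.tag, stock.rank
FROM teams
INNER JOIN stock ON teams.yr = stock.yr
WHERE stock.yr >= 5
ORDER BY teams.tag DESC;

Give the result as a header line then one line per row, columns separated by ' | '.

After JOIN stock (4 rows):
teams.tag | teams.yr | stock.rank | stock.id | stock.yr
B | 1 | 70 | 50 | 1
F | 1 | 70 | 50 | 1
F | 5 | 40 | 5 | 5
C | 4 | 90 | 8 | 4
After WHERE (1 rows):
teams.tag | teams.yr | stock.rank | stock.id | stock.yr
F | 5 | 40 | 5 | 5
After SELECT (1 rows):
teams.yr | teams.tag | stock.rank
5 | F | 40
After ORDER BY (1 rows):
teams.yr | teams.tag | stock.rank
5 | F | 40

== RESULT ==
teams.yr | teams.tag | stock.rank
5 | F | 40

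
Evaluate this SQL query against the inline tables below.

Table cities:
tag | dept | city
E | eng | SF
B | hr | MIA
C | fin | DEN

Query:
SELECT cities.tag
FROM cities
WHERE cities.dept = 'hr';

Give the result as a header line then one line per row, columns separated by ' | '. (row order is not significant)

== RESULT ==
cities.tag
B

Derivation:
After WHERE (1 rows):
cities.tag | cities.dept | cities.city
B | hr | MIA
After SELECT (1 rows):
cities.tag
B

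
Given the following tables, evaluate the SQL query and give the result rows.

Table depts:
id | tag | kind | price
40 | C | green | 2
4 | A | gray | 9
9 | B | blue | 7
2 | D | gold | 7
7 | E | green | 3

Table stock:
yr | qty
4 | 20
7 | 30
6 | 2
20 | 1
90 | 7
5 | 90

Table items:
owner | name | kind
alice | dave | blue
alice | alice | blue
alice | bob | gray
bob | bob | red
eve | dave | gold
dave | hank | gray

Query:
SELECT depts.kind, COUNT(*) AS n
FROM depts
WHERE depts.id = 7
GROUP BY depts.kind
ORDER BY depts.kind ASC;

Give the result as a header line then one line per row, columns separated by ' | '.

== RESULT ==
depts.kind | n
green | 1

Derivation:
After WHERE (1 rows):
depts.id | depts.tag | depts.kind | depts.price
7 | E | green | 3
After GROUP BY (1 rows):
depts.kind | n
green | 1
After ORDER BY (1 rows):
depts.kind | n
green | 1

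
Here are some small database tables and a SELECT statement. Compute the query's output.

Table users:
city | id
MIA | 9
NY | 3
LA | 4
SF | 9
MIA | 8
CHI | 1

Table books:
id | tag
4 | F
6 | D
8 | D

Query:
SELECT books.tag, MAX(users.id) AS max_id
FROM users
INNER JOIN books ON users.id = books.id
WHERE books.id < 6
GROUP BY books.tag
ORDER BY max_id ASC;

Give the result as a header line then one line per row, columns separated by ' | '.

After JOIN books (2 rows):
users.city | users.id | books.id | books.tag
LA | 4 | 4 | F
MIA | 8 | 8 | D
After WHERE (1 rows):
users.city | users.id | books.id | books.tag
LA | 4 | 4 | F
After GROUP BY (1 rows):
books.tag | max_id
F | 4
After ORDER BY (1 rows):
books.tag | max_id
F | 4

== RESULT ==
books.tag | max_id
F | 4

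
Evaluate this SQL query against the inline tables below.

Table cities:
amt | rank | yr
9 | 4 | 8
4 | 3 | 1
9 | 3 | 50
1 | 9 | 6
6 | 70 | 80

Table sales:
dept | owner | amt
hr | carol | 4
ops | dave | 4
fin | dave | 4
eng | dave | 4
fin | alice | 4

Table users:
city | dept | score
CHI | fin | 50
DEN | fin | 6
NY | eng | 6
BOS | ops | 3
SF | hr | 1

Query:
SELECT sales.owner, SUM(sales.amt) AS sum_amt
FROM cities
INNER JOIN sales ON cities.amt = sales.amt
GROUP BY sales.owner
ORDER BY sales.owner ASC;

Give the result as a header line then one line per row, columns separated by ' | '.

== RESULT ==
sales.owner | sum_amt
alice | 4
carol | 4
dave | 12

Derivation:
After JOIN sales (5 rows):
cities.amt | cities.rank | cities.yr | sales.dept | sales.owner | sales.amt
4 | 3 | 1 | hr | carol | 4
4 | 3 | 1 | ops | dave | 4
4 | 3 | 1 | fin | dave | 4
4 | 3 | 1 | eng | dave | 4
4 | 3 | 1 | fin | alice | 4
After GROUP BY (3 rows):
sales.owner | sum_amt
carol | 4
dave | 12
alice | 4
After ORDER BY (3 rows):
sales.owner | sum_amt
alice | 4
carol | 4
dave | 12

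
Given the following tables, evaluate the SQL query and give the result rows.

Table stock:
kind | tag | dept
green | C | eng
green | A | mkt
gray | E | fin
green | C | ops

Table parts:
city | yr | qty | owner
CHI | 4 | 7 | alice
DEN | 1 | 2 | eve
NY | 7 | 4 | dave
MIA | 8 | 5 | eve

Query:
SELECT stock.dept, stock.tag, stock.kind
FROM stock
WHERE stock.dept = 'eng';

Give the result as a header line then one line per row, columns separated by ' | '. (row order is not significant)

After WHERE (1 rows):
stock.kind | stock.tag | stock.dept
green | C | eng
After SELECT (1 rows):
stock.dept | stock.tag | stock.kind
eng | C | green

== RESULT ==
stock.dept | stock.tag | stock.kind
eng | C | green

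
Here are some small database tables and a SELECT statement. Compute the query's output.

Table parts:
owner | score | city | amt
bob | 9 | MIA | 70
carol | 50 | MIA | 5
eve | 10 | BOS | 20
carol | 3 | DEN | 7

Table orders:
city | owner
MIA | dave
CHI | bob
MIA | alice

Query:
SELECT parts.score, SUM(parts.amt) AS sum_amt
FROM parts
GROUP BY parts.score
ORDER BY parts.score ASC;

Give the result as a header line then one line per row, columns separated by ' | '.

== RESULT ==
parts.score | sum_amt
3 | 7
9 | 70
10 | 20
50 | 5

Derivation:
After GROUP BY (4 rows):
parts.score | sum_amt
9 | 70
50 | 5
10 | 20
3 | 7
After ORDER BY (4 rows):
parts.score | sum_amt
3 | 7
9 | 70
10 | 20
50 | 5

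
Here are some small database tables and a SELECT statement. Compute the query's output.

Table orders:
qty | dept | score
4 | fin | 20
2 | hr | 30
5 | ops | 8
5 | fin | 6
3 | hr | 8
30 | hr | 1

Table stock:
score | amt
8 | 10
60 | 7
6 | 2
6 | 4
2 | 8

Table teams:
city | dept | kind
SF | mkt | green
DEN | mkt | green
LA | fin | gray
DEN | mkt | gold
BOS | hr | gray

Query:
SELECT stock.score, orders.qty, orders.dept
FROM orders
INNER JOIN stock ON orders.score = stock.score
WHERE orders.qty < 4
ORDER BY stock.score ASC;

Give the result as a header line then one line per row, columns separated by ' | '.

== RESULT ==
stock.score | orders.qty | orders.dept
8 | 3 | hr

Derivation:
After JOIN stock (4 rows):
orders.qty | orders.dept | orders.score | stock.score | stock.amt
5 | ops | 8 | 8 | 10
5 | fin | 6 | 6 | 2
5 | fin | 6 | 6 | 4
3 | hr | 8 | 8 | 10
After WHERE (1 rows):
orders.qty | orders.dept | orders.score | stock.score | stock.amt
3 | hr | 8 | 8 | 10
After SELECT (1 rows):
stock.score | orders.qty | orders.dept
8 | 3 | hr
After ORDER BY (1 rows):
stock.score | orders.qty | orders.dept
8 | 3 | hr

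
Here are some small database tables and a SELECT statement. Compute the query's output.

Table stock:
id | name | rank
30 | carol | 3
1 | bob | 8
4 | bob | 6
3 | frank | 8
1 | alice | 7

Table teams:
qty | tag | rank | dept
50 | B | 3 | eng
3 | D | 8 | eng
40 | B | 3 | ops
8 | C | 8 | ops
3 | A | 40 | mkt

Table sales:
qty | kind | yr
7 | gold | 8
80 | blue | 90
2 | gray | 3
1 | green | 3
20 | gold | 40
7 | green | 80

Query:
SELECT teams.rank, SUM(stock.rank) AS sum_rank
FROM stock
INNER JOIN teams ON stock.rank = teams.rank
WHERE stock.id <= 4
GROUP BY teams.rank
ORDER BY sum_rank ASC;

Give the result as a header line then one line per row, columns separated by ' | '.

== RESULT ==
teams.rank | sum_rank
8 | 32

Derivation:
After JOIN teams (6 rows):
stock.id | stock.name | stock.rank | teams.qty | teams.tag | teams.rank | teams.dept
30 | carol | 3 | 50 | B | 3 | eng
30 | carol | 3 | 40 | B | 3 | ops
1 | bob | 8 | 3 | D | 8 | eng
1 | bob | 8 | 8 | C | 8 | ops
3 | frank | 8 | 3 | D | 8 | eng
3 | frank | 8 | 8 | C | 8 | ops
After WHERE (4 rows):
stock.id | stock.name | stock.rank | teams.qty | teams.tag | teams.rank | teams.dept
1 | bob | 8 | 3 | D | 8 | eng
1 | bob | 8 | 8 | C | 8 | ops
3 | frank | 8 | 3 | D | 8 | eng
3 | frank | 8 | 8 | C | 8 | ops
After GROUP BY (1 rows):
teams.rank | sum_rank
8 | 32
After ORDER BY (1 rows):
teams.rank | sum_rank
8 | 32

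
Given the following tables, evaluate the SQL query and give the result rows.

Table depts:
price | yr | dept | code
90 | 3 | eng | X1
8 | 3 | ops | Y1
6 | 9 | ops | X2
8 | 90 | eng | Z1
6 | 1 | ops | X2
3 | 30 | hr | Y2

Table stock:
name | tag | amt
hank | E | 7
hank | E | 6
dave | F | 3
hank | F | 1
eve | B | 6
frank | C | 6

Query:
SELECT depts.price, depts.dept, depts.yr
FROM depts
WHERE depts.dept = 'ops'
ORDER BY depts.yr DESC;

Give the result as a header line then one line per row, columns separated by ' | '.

== RESULT ==
depts.price | depts.dept | depts.yr
6 | ops | 9
8 | ops | 3
6 | ops | 1

Derivation:
After WHERE (3 rows):
depts.price | depts.yr | depts.dept | depts.code
8 | 3 | ops | Y1
6 | 9 | ops | X2
6 | 1 | ops | X2
After SELECT (3 rows):
depts.price | depts.dept | depts.yr
8 | ops | 3
6 | ops | 9
6 | ops | 1
After ORDER BY (3 rows):
depts.price | depts.dept | depts.yr
6 | ops | 9
8 | ops | 3
6 | ops | 1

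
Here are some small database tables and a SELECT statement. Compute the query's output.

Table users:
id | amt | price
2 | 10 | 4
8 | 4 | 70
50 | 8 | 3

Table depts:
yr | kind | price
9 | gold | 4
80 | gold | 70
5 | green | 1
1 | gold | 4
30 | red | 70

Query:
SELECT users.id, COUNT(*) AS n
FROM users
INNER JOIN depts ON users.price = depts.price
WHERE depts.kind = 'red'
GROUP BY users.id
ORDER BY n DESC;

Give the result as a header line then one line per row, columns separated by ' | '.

== RESULT ==
users.id | n
8 | 1

Derivation:
After JOIN depts (4 rows):
users.id | users.amt | users.price | depts.yr | depts.kind | depts.price
2 | 10 | 4 | 9 | gold | 4
2 | 10 | 4 | 1 | gold | 4
8 | 4 | 70 | 80 | gold | 70
8 | 4 | 70 | 30 | red | 70
After WHERE (1 rows):
users.id | users.amt | users.price | depts.yr | depts.kind | depts.price
8 | 4 | 70 | 30 | red | 70
After GROUP BY (1 rows):
users.id | n
8 | 1
After ORDER BY (1 rows):
users.id | n
8 | 1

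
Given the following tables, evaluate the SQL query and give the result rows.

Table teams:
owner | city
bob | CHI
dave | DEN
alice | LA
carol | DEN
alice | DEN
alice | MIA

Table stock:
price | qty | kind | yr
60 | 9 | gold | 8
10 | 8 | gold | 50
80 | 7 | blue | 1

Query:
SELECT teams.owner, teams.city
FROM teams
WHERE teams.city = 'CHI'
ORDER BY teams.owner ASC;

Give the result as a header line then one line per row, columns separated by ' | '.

== RESULT ==
teams.owner | teams.city
bob | CHI

Derivation:
After WHERE (1 rows):
teams.owner | teams.city
bob | CHI
After SELECT (1 rows):
teams.owner | teams.city
bob | CHI
After ORDER BY (1 rows):
teams.owner | teams.city
bob | CHI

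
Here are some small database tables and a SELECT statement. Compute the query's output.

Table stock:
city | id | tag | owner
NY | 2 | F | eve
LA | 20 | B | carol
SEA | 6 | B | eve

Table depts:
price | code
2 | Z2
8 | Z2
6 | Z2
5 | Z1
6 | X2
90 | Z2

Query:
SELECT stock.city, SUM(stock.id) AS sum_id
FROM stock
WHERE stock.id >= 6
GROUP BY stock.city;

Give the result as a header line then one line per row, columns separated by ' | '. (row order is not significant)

== RESULT ==
stock.city | sum_id
LA | 20
SEA | 6

Derivation:
After WHERE (2 rows):
stock.city | stock.id | stock.tag | stock.owner
LA | 20 | B | carol
SEA | 6 | B | eve
After GROUP BY (2 rows):
stock.city | sum_id
LA | 20
SEA | 6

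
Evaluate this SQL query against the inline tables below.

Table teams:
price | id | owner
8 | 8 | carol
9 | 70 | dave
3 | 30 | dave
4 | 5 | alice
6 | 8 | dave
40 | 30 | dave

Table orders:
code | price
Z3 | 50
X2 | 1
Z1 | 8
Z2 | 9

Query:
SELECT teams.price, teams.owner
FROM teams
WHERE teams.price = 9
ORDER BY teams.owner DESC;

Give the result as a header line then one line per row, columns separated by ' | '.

After WHERE (1 rows):
teams.price | teams.id | teams.owner
9 | 70 | dave
After SELECT (1 rows):
teams.price | teams.owner
9 | dave
After ORDER BY (1 rows):
teams.price | teams.owner
9 | dave

== RESULT ==
teams.price | teams.owner
9 | dave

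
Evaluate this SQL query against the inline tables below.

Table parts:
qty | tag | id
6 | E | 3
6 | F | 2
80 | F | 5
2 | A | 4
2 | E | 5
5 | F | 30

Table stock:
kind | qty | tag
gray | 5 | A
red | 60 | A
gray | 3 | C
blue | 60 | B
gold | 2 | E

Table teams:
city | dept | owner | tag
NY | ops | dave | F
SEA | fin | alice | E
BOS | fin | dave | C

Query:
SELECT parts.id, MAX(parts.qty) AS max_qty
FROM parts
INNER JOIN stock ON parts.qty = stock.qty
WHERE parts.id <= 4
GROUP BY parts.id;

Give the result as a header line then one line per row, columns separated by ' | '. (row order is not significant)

== RESULT ==
parts.id | max_qty
4 | 2

Derivation:
After JOIN stock (3 rows):
parts.qty | parts.tag | parts.id | stock.kind | stock.qty | stock.tag
2 | A | 4 | gold | 2 | E
2 | E | 5 | gold | 2 | E
5 | F | 30 | gray | 5 | A
After WHERE (1 rows):
parts.qty | parts.tag | parts.id | stock.kind | stock.qty | stock.tag
2 | A | 4 | gold | 2 | E
After GROUP BY (1 rows):
parts.id | max_qty
4 | 2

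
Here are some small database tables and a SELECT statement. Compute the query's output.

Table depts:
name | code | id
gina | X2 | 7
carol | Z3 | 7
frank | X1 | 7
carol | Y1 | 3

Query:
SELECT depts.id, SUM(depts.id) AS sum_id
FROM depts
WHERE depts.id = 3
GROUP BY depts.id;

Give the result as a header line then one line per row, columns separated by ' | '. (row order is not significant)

== RESULT ==
depts.id | sum_id
3 | 3

Derivation:
After WHERE (1 rows):
depts.name | depts.code | depts.id
carol | Y1 | 3
After GROUP BY (1 rows):
depts.id | sum_id
3 | 3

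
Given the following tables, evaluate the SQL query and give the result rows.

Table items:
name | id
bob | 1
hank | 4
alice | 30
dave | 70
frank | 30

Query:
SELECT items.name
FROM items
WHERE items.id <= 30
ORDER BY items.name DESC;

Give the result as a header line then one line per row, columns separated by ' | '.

After WHERE (4 rows):
items.name | items.id
bob | 1
hank | 4
alice | 30
frank | 30
After SELECT (4 rows):
items.name
bob
hank
alice
frank
After ORDER BY (4 rows):
items.name
hank
frank
bob
alice

== RESULT ==
items.name
hank
frank
bob
alice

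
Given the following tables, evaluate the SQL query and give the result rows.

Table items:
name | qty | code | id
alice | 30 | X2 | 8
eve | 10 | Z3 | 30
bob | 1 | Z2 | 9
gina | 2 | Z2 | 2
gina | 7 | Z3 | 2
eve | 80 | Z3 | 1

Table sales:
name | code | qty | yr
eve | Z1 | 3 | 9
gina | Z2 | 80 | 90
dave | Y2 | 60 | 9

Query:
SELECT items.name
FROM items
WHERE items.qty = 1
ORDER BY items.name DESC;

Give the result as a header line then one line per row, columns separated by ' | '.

== RESULT ==
items.name
bob

Derivation:
After WHERE (1 rows):
items.name | items.qty | items.code | items.id
bob | 1 | Z2 | 9
After SELECT (1 rows):
items.name
bob
After ORDER BY (1 rows):
items.name
bob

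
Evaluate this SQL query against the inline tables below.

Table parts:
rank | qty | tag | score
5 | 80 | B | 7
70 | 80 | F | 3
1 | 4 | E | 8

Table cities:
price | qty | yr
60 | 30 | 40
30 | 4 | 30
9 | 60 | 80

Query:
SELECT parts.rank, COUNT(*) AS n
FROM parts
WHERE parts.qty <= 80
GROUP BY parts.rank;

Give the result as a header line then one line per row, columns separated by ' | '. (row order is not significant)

After WHERE (3 rows):
parts.rank | parts.qty | parts.tag | parts.score
5 | 80 | B | 7
70 | 80 | F | 3
1 | 4 | E | 8
After GROUP BY (3 rows):
parts.rank | n
5 | 1
70 | 1
1 | 1

== RESULT ==
parts.rank | n
5 | 1
70 | 1
1 | 1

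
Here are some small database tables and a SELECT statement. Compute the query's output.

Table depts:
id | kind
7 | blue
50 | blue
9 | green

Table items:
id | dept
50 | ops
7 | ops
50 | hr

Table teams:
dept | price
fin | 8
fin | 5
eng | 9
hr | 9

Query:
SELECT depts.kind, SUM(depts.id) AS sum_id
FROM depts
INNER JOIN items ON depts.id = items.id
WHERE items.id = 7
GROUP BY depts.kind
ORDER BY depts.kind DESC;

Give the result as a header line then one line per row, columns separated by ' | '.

After JOIN items (3 rows):
depts.id | depts.kind | items.id | items.dept
7 | blue | 7 | ops
50 | blue | 50 | ops
50 | blue | 50 | hr
After WHERE (1 rows):
depts.id | depts.kind | items.id | items.dept
7 | blue | 7 | ops
After GROUP BY (1 rows):
depts.kind | sum_id
blue | 7
After ORDER BY (1 rows):
depts.kind | sum_id
blue | 7

== RESULT ==
depts.kind | sum_id
blue | 7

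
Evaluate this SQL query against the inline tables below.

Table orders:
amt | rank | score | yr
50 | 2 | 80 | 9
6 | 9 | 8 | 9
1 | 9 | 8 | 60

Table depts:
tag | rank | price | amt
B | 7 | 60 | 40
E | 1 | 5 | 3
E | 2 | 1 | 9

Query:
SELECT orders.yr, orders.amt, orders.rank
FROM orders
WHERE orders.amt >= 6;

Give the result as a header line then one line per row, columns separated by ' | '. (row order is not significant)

== RESULT ==
orders.yr | orders.amt | orders.rank
9 | 50 | 2
9 | 6 | 9

Derivation:
After WHERE (2 rows):
orders.amt | orders.rank | orders.score | orders.yr
50 | 2 | 80 | 9
6 | 9 | 8 | 9
After SELECT (2 rows):
orders.yr | orders.amt | orders.rank
9 | 50 | 2
9 | 6 | 9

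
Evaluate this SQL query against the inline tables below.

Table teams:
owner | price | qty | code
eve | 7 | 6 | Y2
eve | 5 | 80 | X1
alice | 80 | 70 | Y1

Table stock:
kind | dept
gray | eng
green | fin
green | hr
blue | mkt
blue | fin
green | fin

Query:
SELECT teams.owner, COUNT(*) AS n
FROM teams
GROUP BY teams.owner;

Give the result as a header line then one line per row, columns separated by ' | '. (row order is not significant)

== RESULT ==
teams.owner | n
eve | 2
alice | 1

Derivation:
After GROUP BY (2 rows):
teams.owner | n
eve | 2
alice | 1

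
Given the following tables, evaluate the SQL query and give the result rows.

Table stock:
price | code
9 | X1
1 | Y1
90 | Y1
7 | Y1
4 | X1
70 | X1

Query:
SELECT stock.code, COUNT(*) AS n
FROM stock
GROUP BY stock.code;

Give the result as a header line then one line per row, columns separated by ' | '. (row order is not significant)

After GROUP BY (2 rows):
stock.code | n
X1 | 3
Y1 | 3

== RESULT ==
stock.code | n
X1 | 3
Y1 | 3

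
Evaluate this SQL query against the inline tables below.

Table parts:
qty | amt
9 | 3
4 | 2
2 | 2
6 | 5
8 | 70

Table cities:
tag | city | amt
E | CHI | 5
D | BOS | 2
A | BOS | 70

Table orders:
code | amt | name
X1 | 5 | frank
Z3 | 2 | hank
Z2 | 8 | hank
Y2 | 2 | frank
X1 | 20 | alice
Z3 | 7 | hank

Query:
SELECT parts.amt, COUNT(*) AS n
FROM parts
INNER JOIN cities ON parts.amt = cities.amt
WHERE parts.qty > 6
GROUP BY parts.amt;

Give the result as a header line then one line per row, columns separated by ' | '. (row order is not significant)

After JOIN cities (4 rows):
parts.qty | parts.amt | cities.tag | cities.city | cities.amt
4 | 2 | D | BOS | 2
2 | 2 | D | BOS | 2
6 | 5 | E | CHI | 5
8 | 70 | A | BOS | 70
After WHERE (1 rows):
parts.qty | parts.amt | cities.tag | cities.city | cities.amt
8 | 70 | A | BOS | 70
After GROUP BY (1 rows):
parts.amt | n
70 | 1

== RESULT ==
parts.amt | n
70 | 1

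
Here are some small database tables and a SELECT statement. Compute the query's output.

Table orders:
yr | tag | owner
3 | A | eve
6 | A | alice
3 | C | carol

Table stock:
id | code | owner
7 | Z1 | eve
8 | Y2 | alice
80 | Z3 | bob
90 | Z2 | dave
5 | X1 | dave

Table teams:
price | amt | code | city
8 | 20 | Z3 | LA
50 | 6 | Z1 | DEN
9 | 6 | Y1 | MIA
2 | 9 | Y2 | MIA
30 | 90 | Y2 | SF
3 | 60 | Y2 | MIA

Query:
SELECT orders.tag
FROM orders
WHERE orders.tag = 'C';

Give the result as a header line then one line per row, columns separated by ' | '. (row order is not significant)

== RESULT ==
orders.tag
C

Derivation:
After WHERE (1 rows):
orders.yr | orders.tag | orders.owner
3 | C | carol
After SELECT (1 rows):
orders.tag
C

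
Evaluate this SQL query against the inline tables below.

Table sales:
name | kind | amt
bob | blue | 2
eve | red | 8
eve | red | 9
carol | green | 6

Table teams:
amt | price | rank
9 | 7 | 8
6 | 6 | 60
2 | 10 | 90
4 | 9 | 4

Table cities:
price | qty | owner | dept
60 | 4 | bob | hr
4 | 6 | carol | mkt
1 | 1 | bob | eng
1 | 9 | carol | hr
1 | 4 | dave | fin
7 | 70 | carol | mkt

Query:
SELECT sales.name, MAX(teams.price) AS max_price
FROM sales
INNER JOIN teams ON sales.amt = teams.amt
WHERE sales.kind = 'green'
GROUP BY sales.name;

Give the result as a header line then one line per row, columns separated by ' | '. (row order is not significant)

== RESULT ==
sales.name | max_price
carol | 6

Derivation:
After JOIN teams (3 rows):
sales.name | sales.kind | sales.amt | teams.amt | teams.price | teams.rank
bob | blue | 2 | 2 | 10 | 90
eve | red | 9 | 9 | 7 | 8
carol | green | 6 | 6 | 6 | 60
After WHERE (1 rows):
sales.name | sales.kind | sales.amt | teams.amt | teams.price | teams.rank
carol | green | 6 | 6 | 6 | 60
After GROUP BY (1 rows):
sales.name | max_price
carol | 6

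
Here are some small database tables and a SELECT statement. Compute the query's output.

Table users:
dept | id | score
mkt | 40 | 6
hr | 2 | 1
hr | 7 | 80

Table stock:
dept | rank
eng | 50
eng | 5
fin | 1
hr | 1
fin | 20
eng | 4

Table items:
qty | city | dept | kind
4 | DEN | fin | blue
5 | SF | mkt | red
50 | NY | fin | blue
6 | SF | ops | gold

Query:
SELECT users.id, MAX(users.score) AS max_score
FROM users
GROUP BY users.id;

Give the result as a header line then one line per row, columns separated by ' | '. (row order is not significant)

After GROUP BY (3 rows):
users.id | max_score
40 | 6
2 | 1
7 | 80

== RESULT ==
users.id | max_score
40 | 6
2 | 1
7 | 80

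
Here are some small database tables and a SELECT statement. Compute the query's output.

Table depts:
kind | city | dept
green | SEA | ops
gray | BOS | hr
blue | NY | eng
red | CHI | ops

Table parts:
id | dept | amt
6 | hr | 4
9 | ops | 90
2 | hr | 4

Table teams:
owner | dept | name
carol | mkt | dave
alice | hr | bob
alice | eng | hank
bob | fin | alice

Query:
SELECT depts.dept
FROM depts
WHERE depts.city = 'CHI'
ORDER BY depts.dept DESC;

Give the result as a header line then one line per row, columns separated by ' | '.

After WHERE (1 rows):
depts.kind | depts.city | depts.dept
red | CHI | ops
After SELECT (1 rows):
depts.dept
ops
After ORDER BY (1 rows):
depts.dept
ops

== RESULT ==
depts.dept
ops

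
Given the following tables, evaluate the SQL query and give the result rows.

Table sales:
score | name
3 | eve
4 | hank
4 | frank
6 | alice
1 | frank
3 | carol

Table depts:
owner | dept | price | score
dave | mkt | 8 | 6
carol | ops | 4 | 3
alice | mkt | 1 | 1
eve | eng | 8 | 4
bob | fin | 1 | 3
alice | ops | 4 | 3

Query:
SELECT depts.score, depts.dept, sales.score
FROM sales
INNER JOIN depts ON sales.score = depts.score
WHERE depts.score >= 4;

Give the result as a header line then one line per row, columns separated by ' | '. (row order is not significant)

== RESULT ==
depts.score | depts.dept | sales.score
4 | eng | 4
4 | eng | 4
6 | mkt | 6

Derivation:
After JOIN depts (10 rows):
sales.score | sales.name | depts.owner | depts.dept | depts.price | depts.score
3 | eve | carol | ops | 4 | 3
3 | eve | bob | fin | 1 | 3
3 | eve | alice | ops | 4 | 3
4 | hank | eve | eng | 8 | 4
4 | frank | eve | eng | 8 | 4
6 | alice | dave | mkt | 8 | 6
1 | frank | alice | mkt | 1 | 1
3 | carol | carol | ops | 4 | 3
3 | carol | bob | fin | 1 | 3
3 | carol | alice | ops | 4 | 3
After WHERE (3 rows):
sales.score | sales.name | depts.owner | depts.dept | depts.price | depts.score
4 | hank | eve | eng | 8 | 4
4 | frank | eve | eng | 8 | 4
6 | alice | dave | mkt | 8 | 6
After SELECT (3 rows):
depts.score | depts.dept | sales.score
4 | eng | 4
4 | eng | 4
6 | mkt | 6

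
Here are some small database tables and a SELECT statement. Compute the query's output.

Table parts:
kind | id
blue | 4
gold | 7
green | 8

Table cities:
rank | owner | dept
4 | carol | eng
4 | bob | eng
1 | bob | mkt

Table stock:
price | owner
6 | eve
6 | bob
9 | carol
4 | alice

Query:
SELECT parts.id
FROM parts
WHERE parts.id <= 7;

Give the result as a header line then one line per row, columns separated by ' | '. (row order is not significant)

After WHERE (2 rows):
parts.kind | parts.id
blue | 4
gold | 7
After SELECT (2 rows):
parts.id
4
7

== RESULT ==
parts.id
4
7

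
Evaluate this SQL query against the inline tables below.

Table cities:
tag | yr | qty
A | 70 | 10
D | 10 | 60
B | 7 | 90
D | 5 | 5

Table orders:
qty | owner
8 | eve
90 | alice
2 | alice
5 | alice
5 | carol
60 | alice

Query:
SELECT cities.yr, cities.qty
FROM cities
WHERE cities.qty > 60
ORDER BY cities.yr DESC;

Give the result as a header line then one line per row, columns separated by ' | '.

== RESULT ==
cities.yr | cities.qty
7 | 90

Derivation:
After WHERE (1 rows):
cities.tag | cities.yr | cities.qty
B | 7 | 90
After SELECT (1 rows):
cities.yr | cities.qty
7 | 90
After ORDER BY (1 rows):
cities.yr | cities.qty
7 | 90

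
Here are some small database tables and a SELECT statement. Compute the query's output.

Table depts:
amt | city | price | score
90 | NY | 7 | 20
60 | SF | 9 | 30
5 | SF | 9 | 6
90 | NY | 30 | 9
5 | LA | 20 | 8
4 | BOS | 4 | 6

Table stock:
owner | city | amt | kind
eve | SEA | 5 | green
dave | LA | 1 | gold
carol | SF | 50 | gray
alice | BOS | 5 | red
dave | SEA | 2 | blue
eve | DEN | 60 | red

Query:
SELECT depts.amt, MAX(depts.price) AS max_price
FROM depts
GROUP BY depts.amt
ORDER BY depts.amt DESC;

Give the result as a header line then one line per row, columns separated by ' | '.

== RESULT ==
depts.amt | max_price
90 | 30
60 | 9
5 | 20
4 | 4

Derivation:
After GROUP BY (4 rows):
depts.amt | max_price
90 | 30
60 | 9
5 | 20
4 | 4
After ORDER BY (4 rows):
depts.amt | max_price
90 | 30
60 | 9
5 | 20
4 | 4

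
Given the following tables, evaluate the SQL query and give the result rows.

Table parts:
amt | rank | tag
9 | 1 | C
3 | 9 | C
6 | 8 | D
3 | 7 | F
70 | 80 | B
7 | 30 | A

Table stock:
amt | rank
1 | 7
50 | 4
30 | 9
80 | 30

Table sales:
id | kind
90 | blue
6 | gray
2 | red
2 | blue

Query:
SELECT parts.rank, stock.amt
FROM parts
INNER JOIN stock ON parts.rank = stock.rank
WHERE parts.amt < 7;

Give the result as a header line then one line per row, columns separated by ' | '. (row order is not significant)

After JOIN stock (3 rows):
parts.amt | parts.rank | parts.tag | stock.amt | stock.rank
3 | 9 | C | 30 | 9
3 | 7 | F | 1 | 7
7 | 30 | A | 80 | 30
After WHERE (2 rows):
parts.amt | parts.rank | parts.tag | stock.amt | stock.rank
3 | 9 | C | 30 | 9
3 | 7 | F | 1 | 7
After SELECT (2 rows):
parts.rank | stock.amt
9 | 30
7 | 1

== RESULT ==
parts.rank | stock.amt
9 | 30
7 | 1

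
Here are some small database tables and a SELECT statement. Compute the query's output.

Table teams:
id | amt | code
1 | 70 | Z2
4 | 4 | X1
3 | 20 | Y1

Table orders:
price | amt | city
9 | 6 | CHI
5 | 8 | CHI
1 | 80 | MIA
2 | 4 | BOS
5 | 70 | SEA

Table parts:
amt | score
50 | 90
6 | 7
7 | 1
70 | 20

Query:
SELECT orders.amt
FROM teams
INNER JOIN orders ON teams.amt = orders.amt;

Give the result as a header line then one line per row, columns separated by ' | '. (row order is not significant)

== RESULT ==
orders.amt
70
4

Derivation:
After JOIN orders (2 rows):
teams.id | teams.amt | teams.code | orders.price | orders.amt | orders.city
1 | 70 | Z2 | 5 | 70 | SEA
4 | 4 | X1 | 2 | 4 | BOS
After SELECT (2 rows):
orders.amt
70
4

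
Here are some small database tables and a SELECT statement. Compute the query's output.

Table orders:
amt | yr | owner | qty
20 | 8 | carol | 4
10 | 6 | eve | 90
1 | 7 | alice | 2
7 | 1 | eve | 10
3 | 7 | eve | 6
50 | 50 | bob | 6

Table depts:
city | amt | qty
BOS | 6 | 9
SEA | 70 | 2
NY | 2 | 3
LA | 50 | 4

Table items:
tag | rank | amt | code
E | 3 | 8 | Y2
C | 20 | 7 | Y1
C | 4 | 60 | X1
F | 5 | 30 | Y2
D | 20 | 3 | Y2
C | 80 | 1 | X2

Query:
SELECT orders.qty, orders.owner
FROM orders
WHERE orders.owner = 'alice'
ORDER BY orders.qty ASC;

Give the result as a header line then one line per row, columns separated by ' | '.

== RESULT ==
orders.qty | orders.owner
2 | alice

Derivation:
After WHERE (1 rows):
orders.amt | orders.yr | orders.owner | orders.qty
1 | 7 | alice | 2
After SELECT (1 rows):
orders.qty | orders.owner
2 | alice
After ORDER BY (1 rows):
orders.qty | orders.owner
2 | alice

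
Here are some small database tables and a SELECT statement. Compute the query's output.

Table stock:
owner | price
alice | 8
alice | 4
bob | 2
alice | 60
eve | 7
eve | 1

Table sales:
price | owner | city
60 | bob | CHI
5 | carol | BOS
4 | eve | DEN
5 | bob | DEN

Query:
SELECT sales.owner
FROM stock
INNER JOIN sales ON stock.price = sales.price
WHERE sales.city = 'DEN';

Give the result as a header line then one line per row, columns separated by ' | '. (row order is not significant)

== RESULT ==
sales.owner
eve

Derivation:
After JOIN sales (2 rows):
stock.owner | stock.price | sales.price | sales.owner | sales.city
alice | 4 | 4 | eve | DEN
alice | 60 | 60 | bob | CHI
After WHERE (1 rows):
stock.owner | stock.price | sales.price | sales.owner | sales.city
alice | 4 | 4 | eve | DEN
After SELECT (1 rows):
sales.owner
eve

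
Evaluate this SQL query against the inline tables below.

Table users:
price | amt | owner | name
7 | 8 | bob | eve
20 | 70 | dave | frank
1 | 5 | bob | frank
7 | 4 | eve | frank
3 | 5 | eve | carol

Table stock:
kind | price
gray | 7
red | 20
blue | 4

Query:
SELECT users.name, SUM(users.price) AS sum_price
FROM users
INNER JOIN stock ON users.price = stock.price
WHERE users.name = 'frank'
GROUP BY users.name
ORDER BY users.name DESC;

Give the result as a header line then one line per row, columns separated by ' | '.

== RESULT ==
users.name | sum_price
frank | 27

Derivation:
After JOIN stock (3 rows):
users.price | users.amt | users.owner | users.name | stock.kind | stock.price
7 | 8 | bob | eve | gray | 7
20 | 70 | dave | frank | red | 20
7 | 4 | eve | frank | gray | 7
After WHERE (2 rows):
users.price | users.amt | users.owner | users.name | stock.kind | stock.price
20 | 70 | dave | frank | red | 20
7 | 4 | eve | frank | gray | 7
After GROUP BY (1 rows):
users.name | sum_price
frank | 27
After ORDER BY (1 rows):
users.name | sum_price
frank | 27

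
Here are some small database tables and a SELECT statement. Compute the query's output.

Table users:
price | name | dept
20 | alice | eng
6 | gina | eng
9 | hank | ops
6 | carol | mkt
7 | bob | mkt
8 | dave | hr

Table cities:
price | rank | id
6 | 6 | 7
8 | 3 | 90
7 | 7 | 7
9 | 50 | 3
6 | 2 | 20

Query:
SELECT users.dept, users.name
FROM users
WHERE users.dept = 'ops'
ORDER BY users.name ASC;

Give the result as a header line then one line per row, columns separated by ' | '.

== RESULT ==
users.dept | users.name
ops | hank

Derivation:
After WHERE (1 rows):
users.price | users.name | users.dept
9 | hank | ops
After SELECT (1 rows):
users.dept | users.name
ops | hank
After ORDER BY (1 rows):
users.dept | users.name
ops | hank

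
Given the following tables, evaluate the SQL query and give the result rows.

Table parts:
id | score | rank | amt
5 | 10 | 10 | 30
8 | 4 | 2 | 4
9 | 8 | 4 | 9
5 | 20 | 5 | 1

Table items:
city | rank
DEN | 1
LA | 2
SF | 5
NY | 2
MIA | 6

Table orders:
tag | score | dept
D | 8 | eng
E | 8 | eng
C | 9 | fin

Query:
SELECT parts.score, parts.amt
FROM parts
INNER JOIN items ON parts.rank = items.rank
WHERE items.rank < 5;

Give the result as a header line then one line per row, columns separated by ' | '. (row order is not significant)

After JOIN items (3 rows):
parts.id | parts.score | parts.rank | parts.amt | items.city | items.rank
8 | 4 | 2 | 4 | LA | 2
8 | 4 | 2 | 4 | NY | 2
5 | 20 | 5 | 1 | SF | 5
After WHERE (2 rows):
parts.id | parts.score | parts.rank | parts.amt | items.city | items.rank
8 | 4 | 2 | 4 | LA | 2
8 | 4 | 2 | 4 | NY | 2
After SELECT (2 rows):
parts.score | parts.amt
4 | 4
4 | 4

== RESULT ==
parts.score | parts.amt
4 | 4
4 | 4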